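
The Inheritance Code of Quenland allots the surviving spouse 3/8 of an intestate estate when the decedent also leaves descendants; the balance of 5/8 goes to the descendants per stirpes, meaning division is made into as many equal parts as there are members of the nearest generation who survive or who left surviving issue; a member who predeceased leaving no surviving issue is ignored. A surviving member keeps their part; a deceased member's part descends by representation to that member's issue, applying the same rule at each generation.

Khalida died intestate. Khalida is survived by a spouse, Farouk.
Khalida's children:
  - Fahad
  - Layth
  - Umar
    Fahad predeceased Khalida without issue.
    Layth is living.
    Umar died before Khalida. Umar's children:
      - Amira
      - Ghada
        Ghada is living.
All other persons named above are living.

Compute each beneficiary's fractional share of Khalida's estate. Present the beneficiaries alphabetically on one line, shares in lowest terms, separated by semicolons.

Amira 5/32; Farouk 3/8; Ghada 5/32; Layth 5/16

Farouk, as surviving spouse, takes 3/8.
The remaining 5/8 passes to Khalida's descendants per stirpes.
Fahad left no surviving issue, so that branch lapses and is disregarded.
The 5/8 is divided into 2 equal shares of 5/16 among Layth, Umar.
Layth is living and takes 5/16.
Umar predeceased; the 5/16 allotted to Umar's branch passes to Umar's issue by representation.
The 5/16 is divided into 2 equal shares of 5/32 among Amira, Ghada.
Amira is living and takes 5/32.
Ghada is living and takes 5/32.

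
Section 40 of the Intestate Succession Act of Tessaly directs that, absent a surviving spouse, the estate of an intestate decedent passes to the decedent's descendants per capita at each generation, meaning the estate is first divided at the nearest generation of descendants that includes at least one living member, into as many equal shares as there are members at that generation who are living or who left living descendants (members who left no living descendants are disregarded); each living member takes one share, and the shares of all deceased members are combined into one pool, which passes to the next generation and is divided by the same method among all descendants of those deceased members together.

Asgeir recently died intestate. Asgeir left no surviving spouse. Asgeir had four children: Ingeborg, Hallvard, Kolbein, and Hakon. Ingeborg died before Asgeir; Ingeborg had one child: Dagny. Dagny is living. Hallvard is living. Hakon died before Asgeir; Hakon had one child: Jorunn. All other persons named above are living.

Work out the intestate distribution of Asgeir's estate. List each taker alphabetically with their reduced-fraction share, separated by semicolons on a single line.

There is no surviving spouse, so the entire estate passes to Asgeir's descendants per capita at each generation.
At generation 1 (Ingeborg, Hallvard, Kolbein, Hakon) there are 4 shares of (1)/4 = 1/4 each.
Living: Hallvard and Kolbein — each takes 1/4.
Deceased: Ingeborg and Hakon. Their combined 1/2 is pooled and carried to generation 2.
At generation 2 (Dagny, Jorunn) there are 2 shares of (1/2)/2 = 1/4 each.
Living: Dagny and Jorunn — each takes 1/4.

Dagny 1/4; Hallvard 1/4; Jorunn 1/4; Kolbein 1/4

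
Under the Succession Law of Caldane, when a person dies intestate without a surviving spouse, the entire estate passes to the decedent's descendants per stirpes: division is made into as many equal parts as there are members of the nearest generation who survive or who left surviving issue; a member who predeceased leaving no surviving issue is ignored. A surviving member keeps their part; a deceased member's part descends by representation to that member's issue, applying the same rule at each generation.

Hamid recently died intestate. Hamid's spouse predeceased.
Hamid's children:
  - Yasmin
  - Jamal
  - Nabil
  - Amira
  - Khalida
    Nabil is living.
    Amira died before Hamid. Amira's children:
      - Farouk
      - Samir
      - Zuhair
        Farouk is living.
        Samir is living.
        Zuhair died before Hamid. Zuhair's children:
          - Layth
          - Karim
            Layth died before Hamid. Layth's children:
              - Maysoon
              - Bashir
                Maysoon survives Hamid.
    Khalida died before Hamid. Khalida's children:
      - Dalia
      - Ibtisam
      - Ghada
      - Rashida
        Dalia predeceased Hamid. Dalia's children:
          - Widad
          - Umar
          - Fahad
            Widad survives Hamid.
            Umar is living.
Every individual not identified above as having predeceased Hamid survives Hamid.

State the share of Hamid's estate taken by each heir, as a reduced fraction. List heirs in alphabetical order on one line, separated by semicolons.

Bashir 1/60; Fahad 1/60; Farouk 1/15; Ghada 1/20; Ibtisam 1/20; Jamal 1/5; Karim 1/30; Maysoon 1/60; Nabil 1/5; Rashida 1/20; Samir 1/15; Umar 1/60; Widad 1/60; Yasmin 1/5

There is no surviving spouse, so the entire estate passes to Hamid's descendants per stirpes.
The estate is divided into 5 equal shares of 1/5 among Yasmin, Jamal, Nabil, Amira, Khalida.
Yasmin is living and takes 1/5.
Jamal is living and takes 1/5.
Nabil is living and takes 1/5.
Amira predeceased; the 1/5 allotted to Amira's branch passes to Amira's issue by representation.
The 1/5 is divided into 3 equal shares of 1/15 among Farouk, Samir, Zuhair.
Farouk is living and takes 1/15.
Samir is living and takes 1/15.
Zuhair predeceased; the 1/15 allotted to Zuhair's branch passes to Zuhair's issue by representation.
The 1/15 is divided into 2 equal shares of 1/30 among Layth, Karim.
Layth predeceased; the 1/30 allotted to Layth's branch passes to Layth's issue by representation.
The 1/30 is divided into 2 equal shares of 1/60 among Maysoon, Bashir.
Maysoon is living and takes 1/60.
Bashir is living and takes 1/60.
Karim is living and takes 1/30.
Khalida predeceased; the 1/5 allotted to Khalida's branch passes to Khalida's issue by representation.
The 1/5 is divided into 4 equal shares of 1/20 among Dalia, Ibtisam, Ghada, Rashida.
Dalia predeceased; the 1/20 allotted to Dalia's branch passes to Dalia's issue by representation.
The 1/20 is divided into 3 equal shares of 1/60 among Widad, Umar, Fahad.
Widad is living and takes 1/60.
Umar is living and takes 1/60.
Fahad is living and takes 1/60.
Ibtisam is living and takes 1/20.
Ghada is living and takes 1/20.
Rashida is living and takes 1/20.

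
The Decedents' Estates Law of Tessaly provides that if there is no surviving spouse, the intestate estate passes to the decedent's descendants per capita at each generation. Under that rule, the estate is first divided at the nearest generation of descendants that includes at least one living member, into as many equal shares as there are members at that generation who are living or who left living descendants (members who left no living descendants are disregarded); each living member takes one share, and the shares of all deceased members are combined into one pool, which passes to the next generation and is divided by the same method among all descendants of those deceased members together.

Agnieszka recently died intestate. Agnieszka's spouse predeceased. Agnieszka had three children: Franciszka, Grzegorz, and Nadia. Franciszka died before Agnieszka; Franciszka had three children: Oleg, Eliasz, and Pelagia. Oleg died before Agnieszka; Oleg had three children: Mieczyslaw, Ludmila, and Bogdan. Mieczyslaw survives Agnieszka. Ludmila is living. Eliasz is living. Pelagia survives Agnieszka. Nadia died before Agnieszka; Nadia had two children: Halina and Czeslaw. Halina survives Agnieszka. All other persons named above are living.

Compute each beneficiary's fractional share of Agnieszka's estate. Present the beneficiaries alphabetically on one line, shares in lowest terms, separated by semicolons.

Bogdan 2/45; Czeslaw 2/15; Eliasz 2/15; Grzegorz 1/3; Halina 2/15; Ludmila 2/45; Mieczyslaw 2/45; Pelagia 2/15

There is no surviving spouse, so the entire estate passes to Agnieszka's descendants per capita at each generation.
At generation 1 (Franciszka, Grzegorz, Nadia) there are 3 shares of (1)/3 = 1/3 each.
Living: Grzegorz — each takes 1/3.
Deceased: Franciszka and Nadia. Their combined 2/3 is pooled and carried to generation 2.
At generation 2 (Oleg, Eliasz, Pelagia, Halina, Czeslaw) there are 5 shares of (2/3)/5 = 2/15 each.
Living: Eliasz, Pelagia, Halina, and Czeslaw — each takes 2/15.
Deceased: Oleg. That 2/15 share is carried to generation 3.
At generation 3 (Mieczyslaw, Ludmila, Bogdan) there are 3 shares of (2/15)/3 = 2/45 each.
Living: Mieczyslaw, Ludmila, and Bogdan — each takes 2/45.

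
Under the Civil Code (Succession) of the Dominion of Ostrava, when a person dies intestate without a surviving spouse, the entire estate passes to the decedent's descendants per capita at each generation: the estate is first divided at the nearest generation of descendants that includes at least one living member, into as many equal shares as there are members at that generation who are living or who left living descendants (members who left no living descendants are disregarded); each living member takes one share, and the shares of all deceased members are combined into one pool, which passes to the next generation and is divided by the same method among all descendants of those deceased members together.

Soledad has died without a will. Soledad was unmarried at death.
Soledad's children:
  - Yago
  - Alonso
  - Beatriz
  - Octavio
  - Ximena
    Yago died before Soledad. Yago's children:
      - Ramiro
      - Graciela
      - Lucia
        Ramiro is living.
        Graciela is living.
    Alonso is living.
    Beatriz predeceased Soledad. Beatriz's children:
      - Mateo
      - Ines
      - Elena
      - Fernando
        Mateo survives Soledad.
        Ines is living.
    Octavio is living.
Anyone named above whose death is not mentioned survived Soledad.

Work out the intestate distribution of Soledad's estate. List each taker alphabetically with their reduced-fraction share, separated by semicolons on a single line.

There is no surviving spouse, so the entire estate passes to Soledad's descendants per capita at each generation.
At generation 1 (Yago, Alonso, Beatriz, Octavio, Ximena) there are 5 shares of (1)/5 = 1/5 each.
Living: Alonso, Octavio, and Ximena — each takes 1/5.
Deceased: Yago and Beatriz. Their combined 2/5 is pooled and carried to generation 2.
At generation 2 (Ramiro, Graciela, Lucia, Mateo, Ines, Elena, Fernando) there are 7 shares of (2/5)/7 = 2/35 each.
Living: Ramiro, Graciela, Lucia, Mateo, Ines, Elena, and Fernando — each takes 2/35.

Alonso 1/5; Elena 2/35; Fernando 2/35; Graciela 2/35; Ines 2/35; Lucia 2/35; Mateo 2/35; Octavio 1/5; Ramiro 2/35; Ximena 1/5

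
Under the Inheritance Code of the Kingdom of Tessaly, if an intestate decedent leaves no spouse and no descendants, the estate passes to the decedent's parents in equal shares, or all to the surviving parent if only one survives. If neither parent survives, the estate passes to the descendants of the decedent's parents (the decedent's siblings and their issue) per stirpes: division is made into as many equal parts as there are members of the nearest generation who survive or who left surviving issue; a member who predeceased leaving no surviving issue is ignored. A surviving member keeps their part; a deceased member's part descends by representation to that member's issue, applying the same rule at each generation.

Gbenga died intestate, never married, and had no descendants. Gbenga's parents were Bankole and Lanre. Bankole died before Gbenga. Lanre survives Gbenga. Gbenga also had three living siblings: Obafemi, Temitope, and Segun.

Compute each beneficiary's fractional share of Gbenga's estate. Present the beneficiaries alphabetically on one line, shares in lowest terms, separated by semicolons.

Only one parent, Lanre, survives, so Lanre takes the entire estate. The siblings take nothing because a surviving parent has priority.

Lanre 1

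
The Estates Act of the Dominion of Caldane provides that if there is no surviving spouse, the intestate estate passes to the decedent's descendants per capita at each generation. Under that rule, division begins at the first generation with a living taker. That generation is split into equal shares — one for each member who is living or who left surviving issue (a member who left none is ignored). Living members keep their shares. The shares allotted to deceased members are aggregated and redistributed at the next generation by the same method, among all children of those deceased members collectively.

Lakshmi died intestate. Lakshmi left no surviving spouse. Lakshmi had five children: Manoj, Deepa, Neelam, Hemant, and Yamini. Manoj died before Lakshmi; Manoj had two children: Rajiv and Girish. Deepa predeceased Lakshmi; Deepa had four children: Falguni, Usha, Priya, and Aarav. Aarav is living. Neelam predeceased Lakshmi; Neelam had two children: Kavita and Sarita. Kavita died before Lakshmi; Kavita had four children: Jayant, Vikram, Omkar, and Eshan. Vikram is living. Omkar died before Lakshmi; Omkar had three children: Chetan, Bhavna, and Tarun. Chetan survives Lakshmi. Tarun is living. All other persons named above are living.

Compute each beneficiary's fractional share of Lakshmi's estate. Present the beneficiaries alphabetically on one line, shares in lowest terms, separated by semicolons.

Aarav 3/40; Bhavna 1/160; Chetan 1/160; Eshan 3/160; Falguni 3/40; Girish 3/40; Hemant 1/5; Jayant 3/160; Priya 3/40; Rajiv 3/40; Sarita 3/40; Tarun 1/160; Usha 3/40; Vikram 3/160; Yamini 1/5

There is no surviving spouse, so the entire estate passes to Lakshmi's descendants per capita at each generation.
At generation 1 (Manoj, Deepa, Neelam, Hemant, Yamini) there are 5 shares of (1)/5 = 1/5 each.
Living: Hemant and Yamini — each takes 1/5.
Deceased: Manoj, Deepa, and Neelam. Their combined 3/5 is pooled and carried to generation 2.
At generation 2 (Rajiv, Girish, Falguni, Usha, Priya, Aarav, Kavita, Sarita) there are 8 shares of (3/5)/8 = 3/40 each.
Living: Rajiv, Girish, Falguni, Usha, Priya, Aarav, and Sarita — each takes 3/40.
Deceased: Kavita. That 3/40 share is carried to generation 3.
At generation 3 (Jayant, Vikram, Omkar, Eshan) there are 4 shares of (3/40)/4 = 3/160 each.
Living: Jayant, Vikram, and Eshan — each takes 3/160.
Deceased: Omkar. That 3/160 share is carried to generation 4.
At generation 4 (Chetan, Bhavna, Tarun) there are 3 shares of (3/160)/3 = 1/160 each.
Living: Chetan, Bhavna, and Tarun — each takes 1/160.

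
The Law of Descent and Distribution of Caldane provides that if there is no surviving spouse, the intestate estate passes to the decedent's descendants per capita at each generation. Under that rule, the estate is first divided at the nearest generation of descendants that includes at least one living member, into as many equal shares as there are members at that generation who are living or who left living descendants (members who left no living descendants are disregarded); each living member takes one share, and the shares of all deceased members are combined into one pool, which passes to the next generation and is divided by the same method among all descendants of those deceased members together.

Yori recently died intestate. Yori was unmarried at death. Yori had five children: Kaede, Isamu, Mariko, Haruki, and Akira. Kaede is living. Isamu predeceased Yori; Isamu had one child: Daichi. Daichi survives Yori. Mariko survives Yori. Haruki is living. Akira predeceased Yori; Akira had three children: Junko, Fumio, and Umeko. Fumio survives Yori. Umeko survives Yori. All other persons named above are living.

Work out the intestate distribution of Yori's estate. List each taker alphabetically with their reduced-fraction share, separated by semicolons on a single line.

There is no surviving spouse, so the entire estate passes to Yori's descendants per capita at each generation.
At generation 1 (Kaede, Isamu, Mariko, Haruki, Akira) there are 5 shares of (1)/5 = 1/5 each.
Living: Kaede, Mariko, and Haruki — each takes 1/5.
Deceased: Isamu and Akira. Their combined 2/5 is pooled and carried to generation 2.
At generation 2 (Daichi, Junko, Fumio, Umeko) there are 4 shares of (2/5)/4 = 1/10 each.
Living: Daichi, Junko, Fumio, and Umeko — each takes 1/10.

Daichi 1/10; Fumio 1/10; Haruki 1/5; Junko 1/10; Kaede 1/5; Mariko 1/5; Umeko 1/10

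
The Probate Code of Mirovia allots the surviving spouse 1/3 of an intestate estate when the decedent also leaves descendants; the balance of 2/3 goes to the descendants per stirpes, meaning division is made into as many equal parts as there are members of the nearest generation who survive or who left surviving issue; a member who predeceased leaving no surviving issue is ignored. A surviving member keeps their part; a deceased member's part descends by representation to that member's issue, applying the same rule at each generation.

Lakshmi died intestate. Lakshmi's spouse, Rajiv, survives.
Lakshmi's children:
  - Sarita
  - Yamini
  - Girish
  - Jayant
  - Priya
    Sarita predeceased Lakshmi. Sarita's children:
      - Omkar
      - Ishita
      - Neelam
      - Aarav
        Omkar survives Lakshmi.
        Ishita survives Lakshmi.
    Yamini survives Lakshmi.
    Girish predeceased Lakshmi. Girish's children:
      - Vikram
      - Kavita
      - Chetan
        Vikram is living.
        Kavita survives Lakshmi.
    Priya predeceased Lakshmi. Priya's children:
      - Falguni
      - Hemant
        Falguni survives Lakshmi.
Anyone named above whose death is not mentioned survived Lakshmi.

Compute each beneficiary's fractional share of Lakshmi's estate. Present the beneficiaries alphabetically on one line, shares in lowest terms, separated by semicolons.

Rajiv, as surviving spouse, takes 1/3.
The remaining 2/3 passes to Lakshmi's descendants per stirpes.
The 2/3 is divided into 5 equal shares of 2/15 among Sarita, Yamini, Girish, Jayant, Priya.
Sarita predeceased; the 2/15 allotted to Sarita's branch passes to Sarita's issue by representation.
The 2/15 is divided into 4 equal shares of 1/30 among Omkar, Ishita, Neelam, Aarav.
Omkar is living and takes 1/30.
Ishita is living and takes 1/30.
Neelam is living and takes 1/30.
Aarav is living and takes 1/30.
Yamini is living and takes 2/15.
Girish predeceased; the 2/15 allotted to Girish's branch passes to Girish's issue by representation.
The 2/15 is divided into 3 equal shares of 2/45 among Vikram, Kavita, Chetan.
Vikram is living and takes 2/45.
Kavita is living and takes 2/45.
Chetan is living and takes 2/45.
Jayant is living and takes 2/15.
Priya predeceased; the 2/15 allotted to Priya's branch passes to Priya's issue by representation.
The 2/15 is divided into 2 equal shares of 1/15 among Falguni, Hemant.
Falguni is living and takes 1/15.
Hemant is living and takes 1/15.

Aarav 1/30; Chetan 2/45; Falguni 1/15; Hemant 1/15; Ishita 1/30; Jayant 2/15; Kavita 2/45; Neelam 1/30; Omkar 1/30; Rajiv 1/3; Vikram 2/45; Yamini 2/15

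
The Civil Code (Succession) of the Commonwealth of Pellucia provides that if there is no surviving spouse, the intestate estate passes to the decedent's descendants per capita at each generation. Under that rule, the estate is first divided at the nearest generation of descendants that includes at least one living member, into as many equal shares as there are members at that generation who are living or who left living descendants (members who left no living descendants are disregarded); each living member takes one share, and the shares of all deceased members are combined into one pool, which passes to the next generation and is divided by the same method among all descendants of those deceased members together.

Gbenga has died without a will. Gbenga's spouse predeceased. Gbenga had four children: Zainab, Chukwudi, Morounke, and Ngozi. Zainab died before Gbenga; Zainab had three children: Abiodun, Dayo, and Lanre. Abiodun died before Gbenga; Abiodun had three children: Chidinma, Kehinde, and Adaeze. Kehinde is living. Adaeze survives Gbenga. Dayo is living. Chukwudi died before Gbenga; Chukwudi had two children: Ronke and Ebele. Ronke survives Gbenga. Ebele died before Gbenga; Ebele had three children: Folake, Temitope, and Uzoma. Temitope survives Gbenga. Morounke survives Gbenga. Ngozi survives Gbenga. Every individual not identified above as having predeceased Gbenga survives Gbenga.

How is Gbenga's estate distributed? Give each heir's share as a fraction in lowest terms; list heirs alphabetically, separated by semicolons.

There is no surviving spouse, so the entire estate passes to Gbenga's descendants per capita at each generation.
At generation 1 (Zainab, Chukwudi, Morounke, Ngozi) there are 4 shares of (1)/4 = 1/4 each.
Living: Morounke and Ngozi — each takes 1/4.
Deceased: Zainab and Chukwudi. Their combined 1/2 is pooled and carried to generation 2.
At generation 2 (Abiodun, Dayo, Lanre, Ronke, Ebele) there are 5 shares of (1/2)/5 = 1/10 each.
Living: Dayo, Lanre, and Ronke — each takes 1/10.
Deceased: Abiodun and Ebele. Their combined 1/5 is pooled and carried to generation 3.
At generation 3 (Chidinma, Kehinde, Adaeze, Folake, Temitope, Uzoma) there are 6 shares of (1/5)/6 = 1/30 each.
Living: Chidinma, Kehinde, Adaeze, Folake, Temitope, and Uzoma — each takes 1/30.

Adaeze 1/30; Chidinma 1/30; Dayo 1/10; Folake 1/30; Kehinde 1/30; Lanre 1/10; Morounke 1/4; Ngozi 1/4; Ronke 1/10; Temitope 1/30; Uzoma 1/30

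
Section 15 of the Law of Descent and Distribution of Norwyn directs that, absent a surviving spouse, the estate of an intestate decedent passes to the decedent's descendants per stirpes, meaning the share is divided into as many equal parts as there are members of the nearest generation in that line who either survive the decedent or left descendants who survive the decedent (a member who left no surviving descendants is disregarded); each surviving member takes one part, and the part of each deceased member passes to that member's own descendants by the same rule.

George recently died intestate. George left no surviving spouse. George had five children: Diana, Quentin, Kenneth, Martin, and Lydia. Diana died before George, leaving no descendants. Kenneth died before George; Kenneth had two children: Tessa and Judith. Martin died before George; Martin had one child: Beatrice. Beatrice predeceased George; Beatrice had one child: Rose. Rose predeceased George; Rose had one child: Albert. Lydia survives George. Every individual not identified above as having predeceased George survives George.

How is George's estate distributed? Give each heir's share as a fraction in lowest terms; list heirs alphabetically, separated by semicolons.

Albert 1/4; Judith 1/8; Lydia 1/4; Quentin 1/4; Tessa 1/8

There is no surviving spouse, so the entire estate passes to George's descendants per stirpes.
Diana left no surviving issue, so that branch lapses and is disregarded.
The estate is divided into 4 equal shares of 1/4 among Quentin, Kenneth, Martin, Lydia.
Quentin is living and takes 1/4.
Kenneth predeceased; the 1/4 allotted to Kenneth's branch passes to Kenneth's issue by representation.
The 1/4 is divided into 2 equal shares of 1/8 among Tessa, Judith.
Tessa is living and takes 1/8.
Judith is living and takes 1/8.
Martin predeceased; the 1/4 allotted to Martin's branch passes to Martin's issue by representation.
Beatrice's line is the sole branch at this level, so the full 1/4 passes to Beatrice's issue by representation.
Rose's line is the sole branch at this level, so the full 1/4 passes to Rose's issue by representation.
Albert is the sole taker at this level and receives the full 1/4.
Lydia is living and takes 1/4.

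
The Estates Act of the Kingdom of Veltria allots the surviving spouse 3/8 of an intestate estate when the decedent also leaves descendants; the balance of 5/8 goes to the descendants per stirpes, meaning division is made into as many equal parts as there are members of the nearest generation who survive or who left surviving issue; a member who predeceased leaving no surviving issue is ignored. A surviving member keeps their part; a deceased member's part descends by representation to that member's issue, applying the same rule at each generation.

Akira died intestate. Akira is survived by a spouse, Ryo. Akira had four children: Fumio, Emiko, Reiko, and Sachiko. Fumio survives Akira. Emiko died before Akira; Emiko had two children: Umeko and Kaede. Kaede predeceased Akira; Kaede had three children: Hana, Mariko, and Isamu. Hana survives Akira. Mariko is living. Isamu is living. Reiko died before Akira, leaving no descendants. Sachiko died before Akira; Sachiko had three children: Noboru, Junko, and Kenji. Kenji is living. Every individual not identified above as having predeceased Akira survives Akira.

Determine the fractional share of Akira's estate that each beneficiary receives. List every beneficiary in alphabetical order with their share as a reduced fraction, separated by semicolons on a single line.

Fumio 5/24; Hana 5/144; Isamu 5/144; Junko 5/72; Kenji 5/72; Mariko 5/144; Noboru 5/72; Ryo 3/8; Umeko 5/48

Ryo, as surviving spouse, takes 3/8.
The remaining 5/8 passes to Akira's descendants per stirpes.
Reiko left no surviving issue, so that branch lapses and is disregarded.
The 5/8 is divided into 3 equal shares of 5/24 among Fumio, Emiko, Sachiko.
Fumio is living and takes 5/24.
Emiko predeceased; the 5/24 allotted to Emiko's branch passes to Emiko's issue by representation.
The 5/24 is divided into 2 equal shares of 5/48 among Umeko, Kaede.
Umeko is living and takes 5/48.
Kaede predeceased; the 5/48 allotted to Kaede's branch passes to Kaede's issue by representation.
The 5/48 is divided into 3 equal shares of 5/144 among Hana, Mariko, Isamu.
Hana is living and takes 5/144.
Mariko is living and takes 5/144.
Isamu is living and takes 5/144.
Sachiko predeceased; the 5/24 allotted to Sachiko's branch passes to Sachiko's issue by representation.
The 5/24 is divided into 3 equal shares of 5/72 among Noboru, Junko, Kenji.
Noboru is living and takes 5/72.
Junko is living and takes 5/72.
Kenji is living and takes 5/72.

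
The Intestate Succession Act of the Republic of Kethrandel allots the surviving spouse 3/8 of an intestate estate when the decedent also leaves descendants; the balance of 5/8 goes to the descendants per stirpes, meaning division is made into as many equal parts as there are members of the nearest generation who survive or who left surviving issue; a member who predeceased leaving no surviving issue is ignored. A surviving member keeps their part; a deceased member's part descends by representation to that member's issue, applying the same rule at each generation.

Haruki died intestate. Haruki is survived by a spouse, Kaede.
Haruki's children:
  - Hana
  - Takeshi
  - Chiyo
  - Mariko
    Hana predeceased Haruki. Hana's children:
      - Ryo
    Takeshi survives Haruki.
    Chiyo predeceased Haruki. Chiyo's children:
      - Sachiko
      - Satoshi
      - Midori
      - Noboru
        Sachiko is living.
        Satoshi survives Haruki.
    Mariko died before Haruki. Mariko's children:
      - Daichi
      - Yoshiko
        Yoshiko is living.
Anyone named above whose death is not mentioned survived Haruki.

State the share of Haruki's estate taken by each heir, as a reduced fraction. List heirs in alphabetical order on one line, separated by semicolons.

Kaede, as surviving spouse, takes 3/8.
The remaining 5/8 passes to Haruki's descendants per stirpes.
The 5/8 is divided into 4 equal shares of 5/32 among Hana, Takeshi, Chiyo, Mariko.
Hana predeceased; the 5/32 allotted to Hana's branch passes to Hana's issue by representation.
Ryo is the sole taker at this level and receives the full 5/32.
Takeshi is living and takes 5/32.
Chiyo predeceased; the 5/32 allotted to Chiyo's branch passes to Chiyo's issue by representation.
The 5/32 is divided into 4 equal shares of 5/128 among Sachiko, Satoshi, Midori, Noboru.
Sachiko is living and takes 5/128.
Satoshi is living and takes 5/128.
Midori is living and takes 5/128.
Noboru is living and takes 5/128.
Mariko predeceased; the 5/32 allotted to Mariko's branch passes to Mariko's issue by representation.
The 5/32 is divided into 2 equal shares of 5/64 among Daichi, Yoshiko.
Daichi is living and takes 5/64.
Yoshiko is living and takes 5/64.

Daichi 5/64; Kaede 3/8; Midori 5/128; Noboru 5/128; Ryo 5/32; Sachiko 5/128; Satoshi 5/128; Takeshi 5/32; Yoshiko 5/64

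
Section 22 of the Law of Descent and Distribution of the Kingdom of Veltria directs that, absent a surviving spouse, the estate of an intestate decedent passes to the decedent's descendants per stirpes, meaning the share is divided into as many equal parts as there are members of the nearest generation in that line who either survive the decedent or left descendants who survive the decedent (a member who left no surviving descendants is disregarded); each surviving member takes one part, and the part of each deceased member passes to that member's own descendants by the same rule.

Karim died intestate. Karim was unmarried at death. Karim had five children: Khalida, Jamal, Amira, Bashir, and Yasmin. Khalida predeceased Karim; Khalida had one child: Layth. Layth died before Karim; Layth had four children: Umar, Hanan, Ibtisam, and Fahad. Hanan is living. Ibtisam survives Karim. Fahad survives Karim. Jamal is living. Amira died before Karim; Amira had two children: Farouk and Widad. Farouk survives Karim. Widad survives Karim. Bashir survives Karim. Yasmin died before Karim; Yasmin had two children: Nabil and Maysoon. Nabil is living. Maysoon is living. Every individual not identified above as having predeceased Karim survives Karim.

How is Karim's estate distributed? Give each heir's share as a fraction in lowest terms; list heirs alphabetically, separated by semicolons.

Bashir 1/5; Fahad 1/20; Farouk 1/10; Hanan 1/20; Ibtisam 1/20; Jamal 1/5; Maysoon 1/10; Nabil 1/10; Umar 1/20; Widad 1/10

There is no surviving spouse, so the entire estate passes to Karim's descendants per stirpes.
The estate is divided into 5 equal shares of 1/5 among Khalida, Jamal, Amira, Bashir, Yasmin.
Khalida predeceased; the 1/5 allotted to Khalida's branch passes to Khalida's issue by representation.
Layth's line is the sole branch at this level, so the full 1/5 passes to Layth's issue by representation.
The 1/5 is divided into 4 equal shares of 1/20 among Umar, Hanan, Ibtisam, Fahad.
Umar is living and takes 1/20.
Hanan is living and takes 1/20.
Ibtisam is living and takes 1/20.
Fahad is living and takes 1/20.
Jamal is living and takes 1/5.
Amira predeceased; the 1/5 allotted to Amira's branch passes to Amira's issue by representation.
The 1/5 is divided into 2 equal shares of 1/10 among Farouk, Widad.
Farouk is living and takes 1/10.
Widad is living and takes 1/10.
Bashir is living and takes 1/5.
Yasmin predeceased; the 1/5 allotted to Yasmin's branch passes to Yasmin's issue by representation.
The 1/5 is divided into 2 equal shares of 1/10 among Nabil, Maysoon.
Nabil is living and takes 1/10.
Maysoon is living and takes 1/10.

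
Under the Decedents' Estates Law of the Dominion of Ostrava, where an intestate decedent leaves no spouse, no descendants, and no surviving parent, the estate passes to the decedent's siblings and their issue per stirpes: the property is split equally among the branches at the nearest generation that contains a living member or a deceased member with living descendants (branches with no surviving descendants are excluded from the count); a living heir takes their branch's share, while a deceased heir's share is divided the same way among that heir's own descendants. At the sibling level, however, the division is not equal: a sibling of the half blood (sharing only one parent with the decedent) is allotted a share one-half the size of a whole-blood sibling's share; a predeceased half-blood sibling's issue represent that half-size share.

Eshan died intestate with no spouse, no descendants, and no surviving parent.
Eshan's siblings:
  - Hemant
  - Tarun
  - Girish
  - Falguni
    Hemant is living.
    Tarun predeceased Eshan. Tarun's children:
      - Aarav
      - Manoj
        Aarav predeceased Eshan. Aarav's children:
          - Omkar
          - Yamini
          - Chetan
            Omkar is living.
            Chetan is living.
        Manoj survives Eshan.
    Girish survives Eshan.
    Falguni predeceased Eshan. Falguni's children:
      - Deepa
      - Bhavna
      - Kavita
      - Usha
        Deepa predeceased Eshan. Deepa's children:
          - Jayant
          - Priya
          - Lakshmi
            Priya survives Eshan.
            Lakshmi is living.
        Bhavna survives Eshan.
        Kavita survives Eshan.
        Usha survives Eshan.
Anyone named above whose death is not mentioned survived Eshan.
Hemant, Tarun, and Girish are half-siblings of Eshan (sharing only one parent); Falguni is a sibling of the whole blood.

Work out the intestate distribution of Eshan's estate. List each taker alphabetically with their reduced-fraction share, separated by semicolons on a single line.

Bhavna 1/10; Chetan 1/30; Girish 1/5; Hemant 1/5; Jayant 1/30; Kavita 1/10; Lakshmi 1/30; Manoj 1/10; Omkar 1/30; Priya 1/30; Usha 1/10; Yamini 1/30

No spouse, descendants, or parent survives, so the estate passes to Eshan's siblings per stirpes.
Half-blood siblings count for one-half the weight of whole-blood siblings at the initial division.
Dividing 1 in proportion to weights (total weight 5/2): Hemant (weight 1/2) → 1/5; Tarun (weight 1/2) → 1/5; Girish (weight 1/2) → 1/5; Falguni (weight 1) → 2/5.
Hemant is living and takes 1/5.
Tarun predeceased; the 1/5 allotted to Tarun's branch passes to Tarun's issue by representation.
The 1/5 is divided into 2 equal shares of 1/10 among Aarav, Manoj.
Aarav predeceased; the 1/10 allotted to Aarav's branch passes to Aarav's issue by representation.
The 1/10 is divided into 3 equal shares of 1/30 among Omkar, Yamini, Chetan.
Omkar is living and takes 1/30.
Yamini is living and takes 1/30.
Chetan is living and takes 1/30.
Manoj is living and takes 1/10.
Girish is living and takes 1/5.
Falguni predeceased; the 2/5 allotted to Falguni's branch passes to Falguni's issue by representation.
The 2/5 is divided into 4 equal shares of 1/10 among Deepa, Bhavna, Kavita, Usha.
Deepa predeceased; the 1/10 allotted to Deepa's branch passes to Deepa's issue by representation.
The 1/10 is divided into 3 equal shares of 1/30 among Jayant, Priya, Lakshmi.
Jayant is living and takes 1/30.
Priya is living and takes 1/30.
Lakshmi is living and takes 1/30.
Bhavna is living and takes 1/10.
Kavita is living and takes 1/10.
Usha is living and takes 1/10.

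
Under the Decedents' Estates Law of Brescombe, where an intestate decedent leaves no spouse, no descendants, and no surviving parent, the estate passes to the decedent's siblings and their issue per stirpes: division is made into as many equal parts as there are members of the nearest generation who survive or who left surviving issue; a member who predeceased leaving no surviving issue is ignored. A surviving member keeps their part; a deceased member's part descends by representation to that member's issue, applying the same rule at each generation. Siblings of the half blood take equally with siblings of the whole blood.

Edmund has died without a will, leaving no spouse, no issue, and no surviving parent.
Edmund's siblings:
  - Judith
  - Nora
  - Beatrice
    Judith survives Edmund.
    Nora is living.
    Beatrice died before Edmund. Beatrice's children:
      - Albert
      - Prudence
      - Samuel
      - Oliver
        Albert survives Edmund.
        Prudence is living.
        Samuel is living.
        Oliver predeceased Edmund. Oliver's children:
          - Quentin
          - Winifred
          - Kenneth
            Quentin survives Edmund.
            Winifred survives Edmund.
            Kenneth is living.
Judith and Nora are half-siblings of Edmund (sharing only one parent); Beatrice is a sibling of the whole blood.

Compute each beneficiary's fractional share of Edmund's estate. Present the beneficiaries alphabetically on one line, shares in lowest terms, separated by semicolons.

No spouse, descendants, or parent survives, so the estate passes to Edmund's siblings per stirpes.
Half-blood and whole-blood siblings take equally under the stated rule.
The estate is divided into 3 equal shares of 1/3 among Judith, Nora, Beatrice.
Judith is living and takes 1/3.
Nora is living and takes 1/3.
Beatrice predeceased; the 1/3 allotted to Beatrice's branch passes to Beatrice's issue by representation.
The 1/3 is divided into 4 equal shares of 1/12 among Albert, Prudence, Samuel, Oliver.
Albert is living and takes 1/12.
Prudence is living and takes 1/12.
Samuel is living and takes 1/12.
Oliver predeceased; the 1/12 allotted to Oliver's branch passes to Oliver's issue by representation.
The 1/12 is divided into 3 equal shares of 1/36 among Quentin, Winifred, Kenneth.
Quentin is living and takes 1/36.
Winifred is living and takes 1/36.
Kenneth is living and takes 1/36.

Albert 1/12; Judith 1/3; Kenneth 1/36; Nora 1/3; Prudence 1/12; Quentin 1/36; Samuel 1/12; Winifred 1/36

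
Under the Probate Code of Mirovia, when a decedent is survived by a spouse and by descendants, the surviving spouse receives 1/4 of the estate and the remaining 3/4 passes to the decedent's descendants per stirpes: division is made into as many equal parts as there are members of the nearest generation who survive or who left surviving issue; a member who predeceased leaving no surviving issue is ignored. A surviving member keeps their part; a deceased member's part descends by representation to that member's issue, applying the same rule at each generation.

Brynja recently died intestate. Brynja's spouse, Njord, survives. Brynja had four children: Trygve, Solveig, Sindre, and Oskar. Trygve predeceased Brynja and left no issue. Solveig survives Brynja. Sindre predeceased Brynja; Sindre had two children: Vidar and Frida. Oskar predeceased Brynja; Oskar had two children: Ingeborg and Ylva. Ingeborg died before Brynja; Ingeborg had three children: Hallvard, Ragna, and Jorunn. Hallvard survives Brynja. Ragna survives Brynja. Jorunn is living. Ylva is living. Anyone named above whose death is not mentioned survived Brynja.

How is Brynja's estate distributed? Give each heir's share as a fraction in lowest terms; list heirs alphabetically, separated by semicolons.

Frida 1/8; Hallvard 1/24; Jorunn 1/24; Njord 1/4; Ragna 1/24; Solveig 1/4; Vidar 1/8; Ylva 1/8

Njord, as surviving spouse, takes 1/4.
The remaining 3/4 passes to Brynja's descendants per stirpes.
Trygve left no surviving issue, so that branch lapses and is disregarded.
The 3/4 is divided into 3 equal shares of 1/4 among Solveig, Sindre, Oskar.
Solveig is living and takes 1/4.
Sindre predeceased; the 1/4 allotted to Sindre's branch passes to Sindre's issue by representation.
The 1/4 is divided into 2 equal shares of 1/8 among Vidar, Frida.
Vidar is living and takes 1/8.
Frida is living and takes 1/8.
Oskar predeceased; the 1/4 allotted to Oskar's branch passes to Oskar's issue by representation.
The 1/4 is divided into 2 equal shares of 1/8 among Ingeborg, Ylva.
Ingeborg predeceased; the 1/8 allotted to Ingeborg's branch passes to Ingeborg's issue by representation.
The 1/8 is divided into 3 equal shares of 1/24 among Hallvard, Ragna, Jorunn.
Hallvard is living and takes 1/24.
Ragna is living and takes 1/24.
Jorunn is living and takes 1/24.
Ylva is living and takes 1/8.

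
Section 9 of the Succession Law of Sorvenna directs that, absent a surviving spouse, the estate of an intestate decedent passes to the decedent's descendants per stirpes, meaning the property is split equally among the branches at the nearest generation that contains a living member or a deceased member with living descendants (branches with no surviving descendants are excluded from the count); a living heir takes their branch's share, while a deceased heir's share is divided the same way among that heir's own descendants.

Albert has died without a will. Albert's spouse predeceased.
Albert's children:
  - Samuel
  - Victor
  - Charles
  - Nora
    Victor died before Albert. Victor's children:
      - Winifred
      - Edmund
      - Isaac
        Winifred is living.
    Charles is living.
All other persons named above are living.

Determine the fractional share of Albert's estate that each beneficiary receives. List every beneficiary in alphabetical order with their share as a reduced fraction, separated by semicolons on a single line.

Charles 1/4; Edmund 1/12; Isaac 1/12; Nora 1/4; Samuel 1/4; Winifred 1/12

There is no surviving spouse, so the entire estate passes to Albert's descendants per stirpes.
The estate is divided into 4 equal shares of 1/4 among Samuel, Victor, Charles, Nora.
Samuel is living and takes 1/4.
Victor predeceased; the 1/4 allotted to Victor's branch passes to Victor's issue by representation.
The 1/4 is divided into 3 equal shares of 1/12 among Winifred, Edmund, Isaac.
Winifred is living and takes 1/12.
Edmund is living and takes 1/12.
Isaac is living and takes 1/12.
Charles is living and takes 1/4.
Nora is living and takes 1/4.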